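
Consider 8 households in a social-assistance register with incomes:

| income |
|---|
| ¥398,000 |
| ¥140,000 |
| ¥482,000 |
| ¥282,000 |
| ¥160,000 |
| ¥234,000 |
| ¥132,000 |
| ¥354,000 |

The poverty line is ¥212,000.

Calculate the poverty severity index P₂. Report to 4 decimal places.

0.0397

Poor units: ¥132,000, ¥140,000, ¥160,000 (q = 3 of N = 8).
Shortfall ratios: (212000−132000)/212000 = 0.3774; (212000−140000)/212000 = 0.3396; (212000−160000)/212000 = 0.2453.
Squared: 0.1424; 0.1153; 0.0602.
Sum = 0.317907; P₂ = 0.317907 / 8 = 0.0397.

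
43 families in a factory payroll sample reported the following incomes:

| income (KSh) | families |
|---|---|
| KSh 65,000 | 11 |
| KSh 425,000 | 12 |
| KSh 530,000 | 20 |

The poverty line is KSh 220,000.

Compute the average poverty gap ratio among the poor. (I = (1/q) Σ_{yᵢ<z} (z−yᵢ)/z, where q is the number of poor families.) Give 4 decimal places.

Below z: 11×KSh 65,000 (q = 11 of N = 43).
Shortfall ratios (z−y)/z: 0.7045 (×11); sum = 7.750000.
The income-gap ratio divides by q (the poor only): 7.750000 / 11 = 0.7045.

0.7045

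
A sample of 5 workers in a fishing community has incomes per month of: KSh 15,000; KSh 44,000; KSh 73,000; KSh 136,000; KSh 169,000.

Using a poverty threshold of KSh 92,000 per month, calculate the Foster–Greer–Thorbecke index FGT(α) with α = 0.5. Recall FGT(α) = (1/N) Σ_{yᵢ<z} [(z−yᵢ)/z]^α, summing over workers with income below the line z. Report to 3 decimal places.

0.418

Below z: KSh 15,000, KSh 44,000, KSh 73,000 (q = 3 of N = 5).
Gap ratios (z−y)/z: (92000−15000)/92000 = 0.8370; (92000−44000)/92000 = 0.5217; (92000−73000)/92000 = 0.2065.
Raised to α = 0.5: 0.91485; 0.72232; 0.45445.
Sum = 2.091615; FGT(0.5) = 2.091615 / 5 = 0.418.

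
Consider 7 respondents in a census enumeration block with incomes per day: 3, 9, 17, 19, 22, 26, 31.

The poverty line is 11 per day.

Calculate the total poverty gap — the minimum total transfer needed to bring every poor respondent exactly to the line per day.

10

Poor units: 3, 9 (q = 2 of N = 7).
Individual gaps: 11−3 = 8; 11−9 = 2.
Aggregate gap = 10.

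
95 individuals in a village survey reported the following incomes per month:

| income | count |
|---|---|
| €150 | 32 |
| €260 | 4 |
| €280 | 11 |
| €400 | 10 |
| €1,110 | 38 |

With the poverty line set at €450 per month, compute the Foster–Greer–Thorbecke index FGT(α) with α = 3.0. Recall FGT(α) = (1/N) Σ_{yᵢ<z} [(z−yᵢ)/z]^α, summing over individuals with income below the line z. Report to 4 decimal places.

0.1094

Poor units: 32×€150, 4×€260, 11×€280, 10×€400 (q = 57 of N = 95).
Gap ratios (z−y)/z: (450−150)/450 = 0.6667 (×32); (450−260)/450 = 0.4222 (×4); (450−280)/450 = 0.3778 (×11); (450−400)/450 = 0.1111 (×10).
Raised to α = 3.0: 0.29630 (×32); 0.07527 (×4); 0.05391 (×11); 0.00137 (×10).
Sum = 10.389344; FGT(3.0) = 10.389344 / 95 = 0.1094.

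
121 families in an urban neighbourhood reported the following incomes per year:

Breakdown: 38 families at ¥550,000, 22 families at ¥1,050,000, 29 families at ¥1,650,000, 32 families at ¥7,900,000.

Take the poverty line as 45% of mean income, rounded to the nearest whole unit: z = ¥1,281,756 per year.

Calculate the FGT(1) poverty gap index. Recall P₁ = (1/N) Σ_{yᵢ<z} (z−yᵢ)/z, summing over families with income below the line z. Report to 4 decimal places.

0.2122

Incomes under z: 38×¥550,000, 22×¥1,050,000 (q = 60 of N = 121).
Normalized shortfalls: (1281756−550000)/1281756 = 0.5709 (×38); (1281756−1050000)/1281756 = 0.1808 (×22).
Sum of shortfalls = 25.672094; P₁ averages over all N: 25.672094 / 121 = 0.2122.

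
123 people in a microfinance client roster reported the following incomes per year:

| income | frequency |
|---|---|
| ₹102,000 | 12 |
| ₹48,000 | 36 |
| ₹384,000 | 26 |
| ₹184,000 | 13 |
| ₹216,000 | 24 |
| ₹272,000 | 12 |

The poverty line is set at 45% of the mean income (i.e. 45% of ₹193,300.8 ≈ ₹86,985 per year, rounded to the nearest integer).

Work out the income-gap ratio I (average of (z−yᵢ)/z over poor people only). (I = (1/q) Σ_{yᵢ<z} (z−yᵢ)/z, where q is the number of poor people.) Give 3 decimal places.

0.448

Below z: 36×₹48,000 (q = 36 of N = 123).
Relative gaps: 0.4482 (×36); sum = 16.134506.
I averages over the q = 36 poor units only: 16.134506 / 36 = 0.448.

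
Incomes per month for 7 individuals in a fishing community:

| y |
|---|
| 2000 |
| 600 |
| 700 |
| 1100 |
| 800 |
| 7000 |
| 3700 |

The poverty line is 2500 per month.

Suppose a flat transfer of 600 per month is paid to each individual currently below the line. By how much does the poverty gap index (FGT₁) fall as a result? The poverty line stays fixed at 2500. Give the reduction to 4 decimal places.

0.1657

Before: below the line — 600, 700, 800, 1100, 2000; poverty gap index (FGT₁) = 0.417143.
After the 600 transfer: below the line — 1200, 1300, 1400, 1700; poverty gap index (FGT₁) = 0.251429.
Reduction = 0.417143 − 0.251429 = 0.1657.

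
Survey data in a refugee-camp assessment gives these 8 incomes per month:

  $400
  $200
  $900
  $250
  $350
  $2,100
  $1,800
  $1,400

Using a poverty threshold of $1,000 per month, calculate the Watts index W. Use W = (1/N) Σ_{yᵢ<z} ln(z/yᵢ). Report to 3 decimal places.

0.633

Incomes under z: $200, $250, $350, $400, $900 (q = 5 of N = 8).
ln(z/y) terms: ln(1000/200) = 1.6094; ln(1000/250) = 1.3863; ln(1000/350) = 1.0498; ln(1000/400) = 0.9163; ln(1000/900) = 0.1054.
W = 5.067206 / 8 = 0.633.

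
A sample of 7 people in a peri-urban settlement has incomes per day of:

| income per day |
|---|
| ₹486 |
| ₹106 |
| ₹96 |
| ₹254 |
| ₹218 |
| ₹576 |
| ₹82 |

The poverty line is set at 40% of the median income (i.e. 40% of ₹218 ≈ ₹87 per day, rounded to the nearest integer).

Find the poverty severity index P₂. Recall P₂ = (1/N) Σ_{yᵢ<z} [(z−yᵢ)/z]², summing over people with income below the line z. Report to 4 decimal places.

Poor units: ₹82 (q = 1 of N = 7).
Normalized shortfalls: (87−82)/87 = 0.0575.
Squared: 0.0033.
Sum = 0.003303; P₂ = 0.003303 / 7 = 0.0005.

0.0005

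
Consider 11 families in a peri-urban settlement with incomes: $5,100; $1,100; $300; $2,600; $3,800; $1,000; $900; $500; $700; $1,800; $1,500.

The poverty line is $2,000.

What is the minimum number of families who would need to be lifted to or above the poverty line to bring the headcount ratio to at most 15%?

7

Currently q = 8 of N = 11 are below the line (H = 0.727).
A headcount ratio of at most 15% allows at most ⌊0.15 × 11⌋ = 1 poor families.
So at least 8 − 1 = 7 must be lifted.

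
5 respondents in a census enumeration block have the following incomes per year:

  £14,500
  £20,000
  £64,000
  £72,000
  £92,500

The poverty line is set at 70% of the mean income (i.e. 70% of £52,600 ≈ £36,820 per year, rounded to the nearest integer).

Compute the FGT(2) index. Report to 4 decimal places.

Below the line: £14,500, £20,000 (q = 2 of N = 5).
Relative gaps: (36820−14500)/36820 = 0.6062; (36820−20000)/36820 = 0.4568.
Squared: 0.3675; 0.2087.
Sum = 0.576151; P₂ = 0.576151 / 5 = 0.1152.

0.1152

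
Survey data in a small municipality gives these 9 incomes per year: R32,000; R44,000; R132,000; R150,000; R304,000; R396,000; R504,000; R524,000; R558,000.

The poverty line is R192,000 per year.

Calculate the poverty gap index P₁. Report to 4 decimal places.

0.2373

Incomes under z: R32,000, R44,000, R132,000, R150,000 (q = 4 of N = 9).
Relative gaps: (192000−32000)/192000 = 0.8333; (192000−44000)/192000 = 0.7708; (192000−132000)/192000 = 0.3125; (192000−150000)/192000 = 0.2188.
Σ = 2.135417. Dividing by the full population N = 9 gives P₁ = 0.2373.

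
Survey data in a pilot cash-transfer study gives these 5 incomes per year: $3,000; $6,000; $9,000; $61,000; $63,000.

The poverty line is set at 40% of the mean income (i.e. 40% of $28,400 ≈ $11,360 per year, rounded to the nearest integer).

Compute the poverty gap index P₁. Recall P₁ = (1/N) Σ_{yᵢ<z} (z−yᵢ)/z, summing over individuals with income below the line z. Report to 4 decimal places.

0.2831

Incomes under z: $3,000, $6,000, $9,000 (q = 3 of N = 5).
Gap ratios (z−y)/z: (11360−3000)/11360 = 0.7359; (11360−6000)/11360 = 0.4718; (11360−9000)/11360 = 0.2077.
Σ = 1.415493. Dividing by the full population N = 5 gives P₁ = 0.2831.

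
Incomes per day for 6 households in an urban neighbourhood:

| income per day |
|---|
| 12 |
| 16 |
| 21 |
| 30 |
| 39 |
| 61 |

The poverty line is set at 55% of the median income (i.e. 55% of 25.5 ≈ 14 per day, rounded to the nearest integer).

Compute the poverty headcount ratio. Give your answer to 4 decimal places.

0.1667

1 of the 6 households have income below 14.
H = 1/6 = 0.1667.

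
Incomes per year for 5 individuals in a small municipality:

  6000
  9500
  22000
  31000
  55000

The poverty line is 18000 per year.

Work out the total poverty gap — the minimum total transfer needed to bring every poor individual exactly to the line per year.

Below the line: 6000, 9500 (q = 2 of N = 5).
Individual gaps: 18000−6000 = 12000; 18000−9500 = 8500.
Aggregate gap = 20500.

20500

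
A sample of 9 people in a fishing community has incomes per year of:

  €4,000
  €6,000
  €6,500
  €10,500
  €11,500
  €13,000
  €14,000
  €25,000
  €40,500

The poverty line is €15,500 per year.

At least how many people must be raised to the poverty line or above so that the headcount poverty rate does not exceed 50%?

3

7 of the 9 people are poor, so H = 7/9 = 0.778.
A headcount ratio of at most 50% allows at most ⌊0.50 × 9⌋ = 4 poor people.
So at least 7 − 4 = 3 must be lifted.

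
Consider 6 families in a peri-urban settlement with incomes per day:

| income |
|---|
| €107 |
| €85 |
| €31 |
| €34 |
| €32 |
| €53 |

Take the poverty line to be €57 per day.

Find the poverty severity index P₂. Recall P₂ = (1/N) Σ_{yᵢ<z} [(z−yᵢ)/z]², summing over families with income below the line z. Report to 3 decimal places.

0.095

Below the line: €31, €32, €34, €53 (q = 4 of N = 6).
Normalized shortfalls: (57−31)/57 = 0.4561; (57−32)/57 = 0.4386; (57−34)/57 = 0.4035; (57−53)/57 = 0.0702.
Squared: 0.2081; 0.1924; 0.1628; 0.0049.
Sum = 0.568175; P₂ = 0.568175 / 6 = 0.095.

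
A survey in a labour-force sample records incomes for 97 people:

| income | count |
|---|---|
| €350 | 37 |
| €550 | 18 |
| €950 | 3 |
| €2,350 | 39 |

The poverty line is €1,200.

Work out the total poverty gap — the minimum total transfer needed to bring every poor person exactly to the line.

€43,900

Poor units: 37×€350, 18×€550, 3×€950 (q = 58 of N = 97).
Individual gaps: 37×(1200−350) = 31450; 18×(1200−550) = 11700; 3×(1200−950) = 750.
Aggregate gap = €43,900.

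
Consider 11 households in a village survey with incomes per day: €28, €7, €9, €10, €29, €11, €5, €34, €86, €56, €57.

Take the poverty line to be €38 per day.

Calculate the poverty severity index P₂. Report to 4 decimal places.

0.2897

Below the line: €5, €7, €9, €10, €11, €28, €29, €34 (q = 8 of N = 11).
Shortfall ratios: (38−5)/38 = 0.8684; (38−7)/38 = 0.8158; (38−9)/38 = 0.7632; (38−10)/38 = 0.7368; (38−11)/38 = 0.7105; (38−28)/38 = 0.2632; (38−29)/38 = 0.2368; (38−34)/38 = 0.1053.
Squared: 0.7542; 0.6655; 0.5824; 0.5429; 0.5048; 0.0693; 0.0561; 0.0111.
Sum = 3.186288; P₂ = 3.186288 / 11 = 0.2897.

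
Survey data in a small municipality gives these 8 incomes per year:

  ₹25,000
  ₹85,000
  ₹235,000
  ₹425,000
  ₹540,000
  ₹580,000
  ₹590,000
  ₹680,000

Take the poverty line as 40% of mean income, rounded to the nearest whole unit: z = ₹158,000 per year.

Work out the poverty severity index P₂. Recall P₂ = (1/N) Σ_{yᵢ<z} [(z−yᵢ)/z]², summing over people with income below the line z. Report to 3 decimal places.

Poor units: ₹25,000, ₹85,000 (q = 2 of N = 8).
Normalized shortfalls: (158000−25000)/158000 = 0.8418; (158000−85000)/158000 = 0.4620.
Squared: 0.7086; 0.2135.
Sum = 0.922048; P₂ = 0.922048 / 8 = 0.115.

0.115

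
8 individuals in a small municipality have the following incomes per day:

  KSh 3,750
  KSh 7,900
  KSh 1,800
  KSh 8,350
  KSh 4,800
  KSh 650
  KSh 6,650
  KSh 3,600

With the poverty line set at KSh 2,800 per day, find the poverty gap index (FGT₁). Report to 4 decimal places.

Incomes under z: KSh 650, KSh 1,800 (q = 2 of N = 8).
Normalized shortfalls: (2800−650)/2800 = 0.7679; (2800−1800)/2800 = 0.3571.
Sum of shortfalls = 1.125000; P₁ averages over all N: 1.125000 / 8 = 0.1406.

0.1406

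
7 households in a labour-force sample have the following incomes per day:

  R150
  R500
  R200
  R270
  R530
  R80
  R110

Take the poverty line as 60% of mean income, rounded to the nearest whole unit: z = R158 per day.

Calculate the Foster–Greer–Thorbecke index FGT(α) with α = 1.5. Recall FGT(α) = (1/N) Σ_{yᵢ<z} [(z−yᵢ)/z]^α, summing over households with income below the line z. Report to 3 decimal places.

0.075

Below z: R80, R110, R150 (q = 3 of N = 7).
Gap ratios (z−y)/z: (158−80)/158 = 0.4937; (158−110)/158 = 0.3038; (158−150)/158 = 0.0506.
Raised to α = 1.5: 0.34686; 0.16745; 0.01139.
Sum = 0.525701; FGT(1.5) = 0.525701 / 7 = 0.075.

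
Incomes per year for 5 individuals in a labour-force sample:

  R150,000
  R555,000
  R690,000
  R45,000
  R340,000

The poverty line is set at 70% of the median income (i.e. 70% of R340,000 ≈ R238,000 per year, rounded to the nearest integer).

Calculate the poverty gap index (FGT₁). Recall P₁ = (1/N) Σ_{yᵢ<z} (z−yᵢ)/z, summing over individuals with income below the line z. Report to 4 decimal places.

0.2361

Below the line: R45,000, R150,000 (q = 2 of N = 5).
Normalized shortfalls: (238000−45000)/238000 = 0.8109; (238000−150000)/238000 = 0.3697.
Sum of shortfalls = 1.180672; P₁ averages over all N: 1.180672 / 5 = 0.2361.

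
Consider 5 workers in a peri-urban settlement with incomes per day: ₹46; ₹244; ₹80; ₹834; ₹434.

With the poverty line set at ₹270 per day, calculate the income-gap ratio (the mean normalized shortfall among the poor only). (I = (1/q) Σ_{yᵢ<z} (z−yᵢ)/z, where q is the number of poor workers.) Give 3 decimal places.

0.543

Poor units: ₹46, ₹80, ₹244 (q = 3 of N = 5).
Shortfall ratios (z−y)/z: 0.8296, 0.7037, 0.0963; sum = 1.629630.
I averages over the q = 3 poor units only: 1.629630 / 3 = 0.543.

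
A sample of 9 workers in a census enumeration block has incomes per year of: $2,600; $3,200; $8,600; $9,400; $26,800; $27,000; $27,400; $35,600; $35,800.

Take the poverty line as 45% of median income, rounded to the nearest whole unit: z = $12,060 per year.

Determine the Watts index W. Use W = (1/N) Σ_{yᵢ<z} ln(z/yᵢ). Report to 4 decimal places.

0.3832

Below z: $2,600, $3,200, $8,600, $9,400 (q = 4 of N = 9).
Log shortfalls: ln(12060/2600) = 1.5344; ln(12060/3200) = 1.3267; ln(12060/8600) = 0.3381; ln(12060/9400) = 0.2492.
W = 3.448443 / 9 = 0.3832.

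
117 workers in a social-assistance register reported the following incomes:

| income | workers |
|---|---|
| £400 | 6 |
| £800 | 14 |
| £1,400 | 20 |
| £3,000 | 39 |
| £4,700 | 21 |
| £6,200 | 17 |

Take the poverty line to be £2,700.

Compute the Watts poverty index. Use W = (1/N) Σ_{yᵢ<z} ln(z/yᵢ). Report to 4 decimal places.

Poor units: 6×£400, 14×£800, 20×£1,400 (q = 40 of N = 117).
Log gaps: ln(2700/400) = 1.9095 (×6); ln(2700/800) = 1.2164 (×14); ln(2700/1400) = 0.6568 (×20).
W = 41.622380 / 117 = 0.3557.

0.3557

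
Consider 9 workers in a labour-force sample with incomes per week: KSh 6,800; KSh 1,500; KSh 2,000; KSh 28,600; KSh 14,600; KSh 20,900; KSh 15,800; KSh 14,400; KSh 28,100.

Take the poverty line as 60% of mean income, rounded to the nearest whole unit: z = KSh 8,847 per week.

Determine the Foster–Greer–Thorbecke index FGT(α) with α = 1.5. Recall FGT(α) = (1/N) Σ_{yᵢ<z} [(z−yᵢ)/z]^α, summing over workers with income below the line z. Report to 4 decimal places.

0.1721

Incomes under z: KSh 1,500, KSh 2,000, KSh 6,800 (q = 3 of N = 9).
Normalized shortfalls: (8847−1500)/8847 = 0.8305; (8847−2000)/8847 = 0.7739; (8847−6800)/8847 = 0.2314.
Raised to α = 1.5: 0.75678; 0.68086; 0.11130.
Sum = 1.548937; FGT(1.5) = 1.548937 / 9 = 0.1721.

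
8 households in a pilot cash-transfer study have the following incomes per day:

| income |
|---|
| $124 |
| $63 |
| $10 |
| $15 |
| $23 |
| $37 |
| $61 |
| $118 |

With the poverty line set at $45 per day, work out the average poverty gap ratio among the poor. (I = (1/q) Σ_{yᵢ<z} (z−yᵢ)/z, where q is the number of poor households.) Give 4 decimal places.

Poor units: $10, $15, $23, $37 (q = 4 of N = 8).
Shortfall ratios (z−y)/z: 0.7778, 0.6667, 0.4889, 0.1778; sum = 2.111111.
The income-gap ratio divides by q (the poor only): 2.111111 / 4 = 0.5278.

0.5278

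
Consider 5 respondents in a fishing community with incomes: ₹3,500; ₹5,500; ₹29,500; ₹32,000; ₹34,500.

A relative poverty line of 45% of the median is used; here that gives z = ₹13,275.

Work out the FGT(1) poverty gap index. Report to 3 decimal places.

0.264

Incomes under z: ₹3,500, ₹5,500 (q = 2 of N = 5).
Shortfall ratios: (13275−3500)/13275 = 0.7363; (13275−5500)/13275 = 0.5857.
Σ = 1.322034. Dividing by the full population N = 5 gives P₁ = 0.264.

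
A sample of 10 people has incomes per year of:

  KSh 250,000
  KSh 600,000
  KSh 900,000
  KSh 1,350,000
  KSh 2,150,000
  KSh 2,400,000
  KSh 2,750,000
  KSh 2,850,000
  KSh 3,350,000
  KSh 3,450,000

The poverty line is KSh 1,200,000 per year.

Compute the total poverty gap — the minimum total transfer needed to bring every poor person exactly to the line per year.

Poor units: KSh 250,000, KSh 600,000, KSh 900,000 (q = 3 of N = 10).
Individual gaps: 1200000−250000 = 950000; 1200000−600000 = 600000; 1200000−900000 = 300000.
Aggregate gap = KSh 1,850,000.

KSh 1,850,000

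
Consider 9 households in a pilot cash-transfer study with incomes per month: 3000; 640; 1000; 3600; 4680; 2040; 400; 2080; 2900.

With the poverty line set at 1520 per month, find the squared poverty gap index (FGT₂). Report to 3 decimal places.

Below z: 400, 640, 1000 (q = 3 of N = 9).
Shortfall ratios: (1520−400)/1520 = 0.7368; (1520−640)/1520 = 0.5789; (1520−1000)/1520 = 0.3421.
Squared: 0.5429; 0.3352; 0.1170.
Sum = 0.995152; P₂ = 0.995152 / 9 = 0.111.

0.111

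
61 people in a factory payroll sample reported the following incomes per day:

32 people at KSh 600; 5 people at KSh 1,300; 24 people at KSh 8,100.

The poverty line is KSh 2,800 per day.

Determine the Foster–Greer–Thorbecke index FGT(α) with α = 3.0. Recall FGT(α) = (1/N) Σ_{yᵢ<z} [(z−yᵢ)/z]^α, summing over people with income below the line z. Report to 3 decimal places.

0.267

Below z: 32×KSh 600, 5×KSh 1,300 (q = 37 of N = 61).
Gap ratios (z−y)/z: (2800−600)/2800 = 0.7857 (×32); (2800−1300)/2800 = 0.5357 (×5).
Raised to α = 3.0: 0.48506 (×32); 0.15374 (×5).
Sum = 16.290589; FGT(3.0) = 16.290589 / 61 = 0.267.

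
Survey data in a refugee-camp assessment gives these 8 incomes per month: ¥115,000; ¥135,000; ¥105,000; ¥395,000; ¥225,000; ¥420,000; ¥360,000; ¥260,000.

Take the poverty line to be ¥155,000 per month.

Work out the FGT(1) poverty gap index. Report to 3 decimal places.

Below the line: ¥105,000, ¥115,000, ¥135,000 (q = 3 of N = 8).
Relative gaps: (155000−105000)/155000 = 0.3226; (155000−115000)/155000 = 0.2581; (155000−135000)/155000 = 0.1290.
Sum of shortfalls = 0.709677; P₁ averages over all N: 0.709677 / 8 = 0.089.

0.089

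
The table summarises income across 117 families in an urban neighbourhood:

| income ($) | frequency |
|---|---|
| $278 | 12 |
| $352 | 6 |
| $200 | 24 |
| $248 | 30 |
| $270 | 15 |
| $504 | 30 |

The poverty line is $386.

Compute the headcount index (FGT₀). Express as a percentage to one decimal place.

74.4%

87 of the 117 families have income below $386.
H = 87/117 = 74.4%.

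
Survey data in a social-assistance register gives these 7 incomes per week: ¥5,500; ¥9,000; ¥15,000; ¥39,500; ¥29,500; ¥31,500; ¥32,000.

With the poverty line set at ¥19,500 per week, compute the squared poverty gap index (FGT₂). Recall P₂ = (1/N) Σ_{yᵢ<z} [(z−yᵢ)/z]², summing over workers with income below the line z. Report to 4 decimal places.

0.1227

Below the line: ¥5,500, ¥9,000, ¥15,000 (q = 3 of N = 7).
Normalized shortfalls: (19500−5500)/19500 = 0.7179; (19500−9000)/19500 = 0.5385; (19500−15000)/19500 = 0.2308.
Squared: 0.5155; 0.2899; 0.0533.
Sum = 0.858646; P₂ = 0.858646 / 7 = 0.1227.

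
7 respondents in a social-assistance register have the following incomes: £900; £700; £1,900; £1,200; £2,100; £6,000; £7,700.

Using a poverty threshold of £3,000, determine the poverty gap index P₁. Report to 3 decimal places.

0.390

Below the line: £700, £900, £1,200, £1,900, £2,100 (q = 5 of N = 7).
Normalized shortfalls: (3000−700)/3000 = 0.7667; (3000−900)/3000 = 0.7000; (3000−1200)/3000 = 0.6000; (3000−1900)/3000 = 0.3667; (3000−2100)/3000 = 0.3000.
Σ = 2.733333. Dividing by the full population N = 7 gives P₁ = 0.390.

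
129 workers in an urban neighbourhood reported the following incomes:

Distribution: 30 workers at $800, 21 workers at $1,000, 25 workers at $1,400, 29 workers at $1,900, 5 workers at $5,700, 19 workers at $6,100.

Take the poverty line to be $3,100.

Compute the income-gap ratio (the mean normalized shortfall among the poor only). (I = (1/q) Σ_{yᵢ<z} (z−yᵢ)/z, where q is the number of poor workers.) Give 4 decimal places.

Incomes under z: 30×$800, 21×$1,000, 25×$1,400, 29×$1,900 (q = 105 of N = 129).
Relative gaps: 0.7419 (×30), 0.6774 (×21), 0.5484 (×25), 0.3871 (×29); sum = 61.419355.
I averages over the q = 105 poor units only: 61.419355 / 105 = 0.5849.

0.5849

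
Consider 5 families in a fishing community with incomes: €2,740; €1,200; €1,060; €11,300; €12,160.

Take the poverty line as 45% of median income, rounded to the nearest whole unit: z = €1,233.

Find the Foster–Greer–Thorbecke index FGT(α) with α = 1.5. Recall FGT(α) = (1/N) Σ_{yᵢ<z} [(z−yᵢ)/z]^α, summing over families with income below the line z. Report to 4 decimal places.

0.0114

Below z: €1,060, €1,200 (q = 2 of N = 5).
Gap ratios (z−y)/z: (1233−1060)/1233 = 0.1403; (1233−1200)/1233 = 0.0268.
Raised to α = 1.5: 0.05256; 0.00438.
Sum = 0.056935; FGT(1.5) = 0.056935 / 5 = 0.0114.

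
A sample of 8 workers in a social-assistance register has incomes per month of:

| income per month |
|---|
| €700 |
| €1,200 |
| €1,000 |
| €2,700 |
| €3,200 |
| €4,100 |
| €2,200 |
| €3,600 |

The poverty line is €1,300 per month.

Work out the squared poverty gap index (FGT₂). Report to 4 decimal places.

Below the line: €700, €1,000, €1,200 (q = 3 of N = 8).
Normalized shortfalls: (1300−700)/1300 = 0.4615; (1300−1000)/1300 = 0.2308; (1300−1200)/1300 = 0.0769.
Squared: 0.2130; 0.0533; 0.0059.
Sum = 0.272189; P₂ = 0.272189 / 8 = 0.0340.

0.0340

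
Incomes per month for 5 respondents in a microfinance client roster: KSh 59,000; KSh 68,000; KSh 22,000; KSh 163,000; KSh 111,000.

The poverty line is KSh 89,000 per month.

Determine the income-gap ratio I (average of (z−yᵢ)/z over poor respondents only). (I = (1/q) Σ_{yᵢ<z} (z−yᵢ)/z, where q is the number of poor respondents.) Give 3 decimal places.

0.442

Incomes under z: KSh 22,000, KSh 59,000, KSh 68,000 (q = 3 of N = 5).
Relative gaps: 0.7528, 0.3371, 0.2360; sum = 1.325843.
I averages over the q = 3 poor units only: 1.325843 / 3 = 0.442.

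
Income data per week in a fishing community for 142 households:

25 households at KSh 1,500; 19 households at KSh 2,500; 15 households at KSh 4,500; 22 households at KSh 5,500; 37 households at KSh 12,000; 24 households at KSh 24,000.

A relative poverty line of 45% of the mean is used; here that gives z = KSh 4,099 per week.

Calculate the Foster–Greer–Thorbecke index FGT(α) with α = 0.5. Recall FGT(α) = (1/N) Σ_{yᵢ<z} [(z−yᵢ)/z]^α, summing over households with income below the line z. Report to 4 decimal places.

Incomes under z: 25×KSh 1,500, 19×KSh 2,500 (q = 44 of N = 142).
Normalized shortfalls: (4099−1500)/4099 = 0.6341 (×25); (4099−2500)/4099 = 0.3901 (×19).
Raised to α = 0.5: 0.79628 (×25); 0.62458 (×19).
Sum = 31.773869; FGT(0.5) = 31.773869 / 142 = 0.2238.

0.2238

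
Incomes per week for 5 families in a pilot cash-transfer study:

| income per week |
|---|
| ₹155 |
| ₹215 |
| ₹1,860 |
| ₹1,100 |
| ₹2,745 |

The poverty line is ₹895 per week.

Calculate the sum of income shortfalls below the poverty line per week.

Incomes under z: ₹155, ₹215 (q = 2 of N = 5).
Individual gaps: 895−155 = 740; 895−215 = 680.
Aggregate gap = ₹1,420.

₹1,420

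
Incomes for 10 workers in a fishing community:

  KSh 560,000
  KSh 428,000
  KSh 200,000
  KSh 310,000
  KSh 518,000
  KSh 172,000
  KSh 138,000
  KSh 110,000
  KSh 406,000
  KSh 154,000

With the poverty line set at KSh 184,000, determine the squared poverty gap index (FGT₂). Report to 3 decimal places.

Below the line: KSh 110,000, KSh 138,000, KSh 154,000, KSh 172,000 (q = 4 of N = 10).
Shortfall ratios: (184000−110000)/184000 = 0.4022; (184000−138000)/184000 = 0.2500; (184000−154000)/184000 = 0.1630; (184000−172000)/184000 = 0.0652.
Squared: 0.1617; 0.0625; 0.0266; 0.0043.
Sum = 0.255080; P₂ = 0.255080 / 10 = 0.026.

0.026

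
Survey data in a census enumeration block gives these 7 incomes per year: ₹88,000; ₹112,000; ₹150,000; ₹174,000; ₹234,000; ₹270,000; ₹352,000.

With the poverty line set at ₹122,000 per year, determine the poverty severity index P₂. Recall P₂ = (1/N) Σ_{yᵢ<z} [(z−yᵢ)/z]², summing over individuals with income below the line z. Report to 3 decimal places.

Incomes under z: ₹88,000, ₹112,000 (q = 2 of N = 7).
Shortfall ratios: (122000−88000)/122000 = 0.2787; (122000−112000)/122000 = 0.0820.
Squared: 0.0777; 0.0067.
Sum = 0.084386; P₂ = 0.084386 / 7 = 0.012.

0.012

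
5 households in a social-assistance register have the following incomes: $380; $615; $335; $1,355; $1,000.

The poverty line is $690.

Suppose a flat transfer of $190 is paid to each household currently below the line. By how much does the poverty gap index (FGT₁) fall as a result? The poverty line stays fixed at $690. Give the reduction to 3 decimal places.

Before: below the line — $335, $380, $615; poverty gap index (FGT₁) = 0.21449.
After the $190 transfer: below the line — $525, $570; poverty gap index (FGT₁) = 0.08261.
Reduction = 0.21449 − 0.08261 = 0.132.

0.132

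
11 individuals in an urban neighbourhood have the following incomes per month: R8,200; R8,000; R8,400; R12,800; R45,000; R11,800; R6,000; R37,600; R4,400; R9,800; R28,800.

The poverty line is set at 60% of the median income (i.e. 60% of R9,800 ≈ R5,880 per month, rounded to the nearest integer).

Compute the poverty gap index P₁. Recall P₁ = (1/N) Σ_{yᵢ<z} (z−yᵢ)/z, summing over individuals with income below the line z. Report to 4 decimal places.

Below the line: R4,400 (q = 1 of N = 11).
Shortfall ratios: (5880−4400)/5880 = 0.2517.
Σ = 0.251701. Dividing by the full population N = 11 gives P₁ = 0.0229.

0.0229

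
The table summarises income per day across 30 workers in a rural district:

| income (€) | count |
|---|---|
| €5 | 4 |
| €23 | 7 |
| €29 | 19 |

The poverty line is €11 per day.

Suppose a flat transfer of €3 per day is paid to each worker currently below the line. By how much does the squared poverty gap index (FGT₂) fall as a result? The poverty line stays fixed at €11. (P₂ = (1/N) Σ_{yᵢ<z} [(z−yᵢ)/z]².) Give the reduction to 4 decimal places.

0.0298

Before: below the line — 4×€5; squared poverty gap index (FGT₂) = 0.039669.
After the €3 transfer: below the line — 4×€8; squared poverty gap index (FGT₂) = 0.009917.
Reduction = 0.039669 − 0.009917 = 0.0298.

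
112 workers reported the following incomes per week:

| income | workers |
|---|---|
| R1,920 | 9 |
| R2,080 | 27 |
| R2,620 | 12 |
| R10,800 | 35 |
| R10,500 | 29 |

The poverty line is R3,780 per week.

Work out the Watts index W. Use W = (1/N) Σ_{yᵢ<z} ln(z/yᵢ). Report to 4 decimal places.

Incomes under z: 9×R1,920, 27×R2,080, 12×R2,620 (q = 48 of N = 112).
Log gaps: ln(3780/1920) = 0.6774 (×9); ln(3780/2080) = 0.5974 (×27); ln(3780/2620) = 0.3665 (×12).
W = 26.623801 / 112 = 0.2377.

0.2377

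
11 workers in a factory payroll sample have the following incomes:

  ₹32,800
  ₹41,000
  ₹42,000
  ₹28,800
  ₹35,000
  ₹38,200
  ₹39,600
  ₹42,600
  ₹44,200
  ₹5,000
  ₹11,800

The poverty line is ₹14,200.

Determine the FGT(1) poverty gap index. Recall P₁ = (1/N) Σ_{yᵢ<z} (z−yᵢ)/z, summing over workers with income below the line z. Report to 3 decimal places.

Below z: ₹5,000, ₹11,800 (q = 2 of N = 11).
Gap ratios (z−y)/z: (14200−5000)/14200 = 0.6479; (14200−11800)/14200 = 0.1690.
Sum of shortfalls = 0.816901; P₁ averages over all N: 0.816901 / 11 = 0.074.

0.074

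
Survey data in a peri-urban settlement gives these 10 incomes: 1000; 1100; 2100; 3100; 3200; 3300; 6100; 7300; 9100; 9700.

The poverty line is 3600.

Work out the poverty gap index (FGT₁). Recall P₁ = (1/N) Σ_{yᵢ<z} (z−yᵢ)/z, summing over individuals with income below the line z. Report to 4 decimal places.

Below the line: 1000, 1100, 2100, 3100, 3200, 3300 (q = 6 of N = 10).
Shortfall ratios: (3600−1000)/3600 = 0.7222; (3600−1100)/3600 = 0.6944; (3600−2100)/3600 = 0.4167; (3600−3100)/3600 = 0.1389; (3600−3200)/3600 = 0.1111; (3600−3300)/3600 = 0.0833.
Sum of shortfalls = 2.166667; P₁ averages over all N: 2.166667 / 10 = 0.2167.

0.2167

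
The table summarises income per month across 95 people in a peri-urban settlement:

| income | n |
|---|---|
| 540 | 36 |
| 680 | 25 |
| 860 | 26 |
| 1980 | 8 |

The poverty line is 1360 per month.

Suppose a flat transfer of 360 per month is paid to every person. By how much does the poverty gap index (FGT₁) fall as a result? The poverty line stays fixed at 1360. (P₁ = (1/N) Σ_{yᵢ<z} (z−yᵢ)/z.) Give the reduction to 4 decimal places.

Before: below the line — 36×540, 25×680, 26×860; poverty gap index (FGT₁) = 0.460681.
After the 360 transfer: below the line — 36×900, 25×1040, 26×1220; poverty gap index (FGT₁) = 0.218266.
Reduction = 0.460681 − 0.218266 = 0.2424.

0.2424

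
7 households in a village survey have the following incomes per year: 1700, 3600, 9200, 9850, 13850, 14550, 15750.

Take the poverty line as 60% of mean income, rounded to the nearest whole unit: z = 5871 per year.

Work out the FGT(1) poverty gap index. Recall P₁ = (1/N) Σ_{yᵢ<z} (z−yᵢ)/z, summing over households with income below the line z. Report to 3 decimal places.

Below the line: 1700, 3600 (q = 2 of N = 7).
Relative gaps: (5871−1700)/5871 = 0.7104; (5871−3600)/5871 = 0.3868.
Sum of shortfalls = 1.097258; P₁ averages over all N: 1.097258 / 7 = 0.157.

0.157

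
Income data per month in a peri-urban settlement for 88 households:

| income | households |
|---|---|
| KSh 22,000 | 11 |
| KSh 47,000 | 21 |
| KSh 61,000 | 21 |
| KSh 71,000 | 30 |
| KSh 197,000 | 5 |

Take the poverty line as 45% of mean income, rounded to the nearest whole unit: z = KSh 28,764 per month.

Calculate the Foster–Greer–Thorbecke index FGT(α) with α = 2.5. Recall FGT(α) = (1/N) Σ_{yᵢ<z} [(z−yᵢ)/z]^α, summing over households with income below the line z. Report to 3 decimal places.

Incomes under z: 11×KSh 22,000 (q = 11 of N = 88).
Shortfall ratios: (28764−22000)/28764 = 0.2352 (×11).
Raised to α = 2.5: 0.02682 (×11).
Sum = 0.294970; FGT(2.5) = 0.294970 / 88 = 0.003.

0.003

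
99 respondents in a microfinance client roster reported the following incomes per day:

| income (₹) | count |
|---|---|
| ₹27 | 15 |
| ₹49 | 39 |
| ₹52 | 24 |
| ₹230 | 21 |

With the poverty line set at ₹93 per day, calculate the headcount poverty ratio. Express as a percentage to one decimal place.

78.8%

78 of the 99 respondents have income below ₹93.
H = 78/99 = 78.8%.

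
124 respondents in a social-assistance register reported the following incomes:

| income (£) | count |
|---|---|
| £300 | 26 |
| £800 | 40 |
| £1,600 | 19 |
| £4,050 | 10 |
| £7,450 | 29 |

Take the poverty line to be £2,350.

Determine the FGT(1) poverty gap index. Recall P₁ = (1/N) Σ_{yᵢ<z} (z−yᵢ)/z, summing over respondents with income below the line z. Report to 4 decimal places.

Below the line: 26×£300, 40×£800, 19×£1,600 (q = 85 of N = 124).
Gap ratios (z−y)/z: (2350−300)/2350 = 0.8723 (×26); (2350−800)/2350 = 0.6596 (×40); (2350−1600)/2350 = 0.3191 (×19).
Sum of shortfalls = 55.127660; P₁ averages over all N: 55.127660 / 124 = 0.4446.

0.4446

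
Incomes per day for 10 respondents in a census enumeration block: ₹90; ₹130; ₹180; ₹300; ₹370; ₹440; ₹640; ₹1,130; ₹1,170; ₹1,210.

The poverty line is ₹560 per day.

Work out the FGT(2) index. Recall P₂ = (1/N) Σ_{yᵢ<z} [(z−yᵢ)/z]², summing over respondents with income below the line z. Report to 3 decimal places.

0.213

Incomes under z: ₹90, ₹130, ₹180, ₹300, ₹370, ₹440 (q = 6 of N = 10).
Shortfall ratios: (560−90)/560 = 0.8393; (560−130)/560 = 0.7679; (560−180)/560 = 0.6786; (560−300)/560 = 0.4643; (560−370)/560 = 0.3393; (560−440)/560 = 0.2143.
Squared: 0.7044; 0.5896; 0.4605; 0.2156; 0.1151; 0.0459.
Sum = 2.131059; P₂ = 2.131059 / 10 = 0.213.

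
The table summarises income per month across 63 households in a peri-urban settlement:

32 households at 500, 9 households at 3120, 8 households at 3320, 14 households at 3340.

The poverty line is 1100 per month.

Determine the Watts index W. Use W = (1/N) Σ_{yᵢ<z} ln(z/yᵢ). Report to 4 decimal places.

Poor units: 32×500 (q = 32 of N = 63).
ln(z/y) terms: ln(1100/500) = 0.7885 (×32).
W = 25.230636 / 63 = 0.4005.

0.4005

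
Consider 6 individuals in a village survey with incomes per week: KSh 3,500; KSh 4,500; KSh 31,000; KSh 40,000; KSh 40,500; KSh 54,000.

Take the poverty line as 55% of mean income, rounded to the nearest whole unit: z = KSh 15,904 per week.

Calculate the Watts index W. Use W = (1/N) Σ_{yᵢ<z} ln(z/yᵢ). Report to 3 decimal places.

0.463

Poor units: KSh 3,500, KSh 4,500 (q = 2 of N = 6).
ln(z/y) terms: ln(15904/3500) = 1.5138; ln(15904/4500) = 1.2625.
W = 2.776301 / 6 = 0.463.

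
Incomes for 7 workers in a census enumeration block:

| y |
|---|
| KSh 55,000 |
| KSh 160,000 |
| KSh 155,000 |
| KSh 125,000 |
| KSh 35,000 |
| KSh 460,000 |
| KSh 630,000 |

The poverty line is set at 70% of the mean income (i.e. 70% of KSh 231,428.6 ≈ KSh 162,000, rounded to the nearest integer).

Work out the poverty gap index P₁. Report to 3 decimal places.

0.247

Incomes under z: KSh 35,000, KSh 55,000, KSh 125,000, KSh 155,000, KSh 160,000 (q = 5 of N = 7).
Gap ratios (z−y)/z: (162000−35000)/162000 = 0.7840; (162000−55000)/162000 = 0.6605; (162000−125000)/162000 = 0.2284; (162000−155000)/162000 = 0.0432; (162000−160000)/162000 = 0.0123.
Sum of shortfalls = 1.728395; P₁ averages over all N: 1.728395 / 7 = 0.247.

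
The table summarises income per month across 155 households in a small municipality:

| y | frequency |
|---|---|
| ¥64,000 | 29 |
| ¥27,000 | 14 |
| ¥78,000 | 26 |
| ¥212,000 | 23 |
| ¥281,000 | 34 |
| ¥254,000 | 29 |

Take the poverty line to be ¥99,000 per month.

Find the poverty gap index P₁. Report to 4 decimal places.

Below z: 14×¥27,000, 29×¥64,000, 26×¥78,000 (q = 69 of N = 155).
Normalized shortfalls: (99000−27000)/99000 = 0.7273 (×14); (99000−64000)/99000 = 0.3535 (×29); (99000−78000)/99000 = 0.2121 (×26).
Sum of shortfalls = 25.949495; P₁ averages over all N: 25.949495 / 155 = 0.1674.

0.1674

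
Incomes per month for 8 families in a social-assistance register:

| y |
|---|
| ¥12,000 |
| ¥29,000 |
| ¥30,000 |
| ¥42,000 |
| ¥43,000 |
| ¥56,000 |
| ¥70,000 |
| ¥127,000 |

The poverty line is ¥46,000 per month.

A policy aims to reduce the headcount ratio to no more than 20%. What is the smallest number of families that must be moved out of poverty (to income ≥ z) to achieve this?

Currently q = 5 of N = 8 are below the line (H = 0.625).
A headcount ratio of at most 20% allows at most ⌊0.20 × 8⌋ = 1 poor families.
So at least 5 − 1 = 4 must be lifted.

4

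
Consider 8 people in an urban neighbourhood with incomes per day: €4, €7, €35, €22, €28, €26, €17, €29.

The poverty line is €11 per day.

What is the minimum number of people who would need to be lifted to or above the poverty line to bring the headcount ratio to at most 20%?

1

Currently q = 2 of N = 8 are below the line (H = 0.250).
A headcount ratio of at most 20% allows at most ⌊0.20 × 8⌋ = 1 poor people.
So at least 2 − 1 = 1 must be lifted.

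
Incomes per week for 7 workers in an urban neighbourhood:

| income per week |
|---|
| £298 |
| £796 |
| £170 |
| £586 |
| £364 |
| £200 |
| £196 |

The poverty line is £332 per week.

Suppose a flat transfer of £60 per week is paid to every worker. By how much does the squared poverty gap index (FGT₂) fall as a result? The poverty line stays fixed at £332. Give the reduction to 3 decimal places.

0.054

Before: below the line — £170, £196, £200, £298; squared poverty gap index (FGT₂) = 0.08207.
After the £60 transfer: below the line — £230, £256, £260; squared poverty gap index (FGT₂) = 0.02769.
Reduction = 0.08207 − 0.02769 = 0.054.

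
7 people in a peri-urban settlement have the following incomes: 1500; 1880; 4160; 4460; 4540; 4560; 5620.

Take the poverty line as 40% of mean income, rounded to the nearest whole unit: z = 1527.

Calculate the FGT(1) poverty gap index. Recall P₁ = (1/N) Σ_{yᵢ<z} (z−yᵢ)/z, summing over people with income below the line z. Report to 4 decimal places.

0.0025

Poor units: 1500 (q = 1 of N = 7).
Normalized shortfalls: (1527−1500)/1527 = 0.0177.
Sum of shortfalls = 0.017682; P₁ averages over all N: 0.017682 / 7 = 0.0025.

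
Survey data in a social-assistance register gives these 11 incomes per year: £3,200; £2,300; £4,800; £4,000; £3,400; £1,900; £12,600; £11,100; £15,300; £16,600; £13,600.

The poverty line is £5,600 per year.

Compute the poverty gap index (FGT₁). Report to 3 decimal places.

0.227

Poor units: £1,900, £2,300, £3,200, £3,400, £4,000, £4,800 (q = 6 of N = 11).
Shortfall ratios: (5600−1900)/5600 = 0.6607; (5600−2300)/5600 = 0.5893; (5600−3200)/5600 = 0.4286; (5600−3400)/5600 = 0.3929; (5600−4000)/5600 = 0.2857; (5600−4800)/5600 = 0.1429.
Σ = 2.500000. Dividing by the full population N = 11 gives P₁ = 0.227.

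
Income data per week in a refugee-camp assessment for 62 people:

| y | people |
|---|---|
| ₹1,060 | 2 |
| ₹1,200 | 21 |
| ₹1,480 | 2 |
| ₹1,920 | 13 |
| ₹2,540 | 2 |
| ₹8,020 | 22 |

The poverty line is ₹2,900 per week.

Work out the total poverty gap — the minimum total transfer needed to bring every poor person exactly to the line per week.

Below the line: 2×₹1,060, 21×₹1,200, 2×₹1,480, 13×₹1,920, 2×₹2,540 (q = 40 of N = 62).
Individual gaps: 2×(2900−1060) = 3680; 21×(2900−1200) = 35700; 2×(2900−1480) = 2840; 13×(2900−1920) = 12740; 2×(2900−2540) = 720.
Aggregate gap = ₹55,680.

₹55,680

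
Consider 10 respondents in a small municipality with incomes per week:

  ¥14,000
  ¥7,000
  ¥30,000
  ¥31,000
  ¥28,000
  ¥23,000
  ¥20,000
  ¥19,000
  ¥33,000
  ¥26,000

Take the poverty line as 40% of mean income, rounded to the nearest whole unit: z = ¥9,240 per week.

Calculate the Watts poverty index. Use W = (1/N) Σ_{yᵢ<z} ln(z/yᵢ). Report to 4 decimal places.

Incomes under z: ¥7,000 (q = 1 of N = 10).
Log shortfalls: ln(9240/7000) = 0.2776.
W = 0.277632 / 10 = 0.0278.

0.0278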